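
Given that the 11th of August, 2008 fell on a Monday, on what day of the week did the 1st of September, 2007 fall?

Saturday

Count forward from the earlier date (September 1, 2007) to the later (August 11, 2008):
Day-of-year of September 1, 2007: 244.
Day-of-year of August 11, 2008: 224.
2007 has 365 days, so 365 − 244 = 121 days remain in 2007.
Total: 121 + 224 = 345 days.
345 mod 7 = 2, so 2 days before Monday is Saturday.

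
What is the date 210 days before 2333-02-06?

2332-07-11

Count 210 days before February 6, 2333:
July 2332: 31 − 11 = 20 days remain.
Then August (31), September (30), October (31), November (30), December (31), January (31): 31 + 30 + 31 + 30 + 31 + 31 = 184 days.
February 1–6, 2333: 6 days (2333 is not a leap year).
Residual: 210 days.
Total: 210 days.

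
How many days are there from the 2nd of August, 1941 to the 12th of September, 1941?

August 1941: 31 − 2 = 29 days remain.
September 1–12, 1941: 12 days.
Total: 29 + 12 = 41 days.

41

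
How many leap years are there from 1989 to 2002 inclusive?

Years divisible by 4 in [1989, 2002]: 1992, 1996, 2000.
2000 is divisible by 400, so still leap.
No century exceptions apply. Count: 3.

3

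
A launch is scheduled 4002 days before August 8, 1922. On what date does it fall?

August 24, 1911

Count 4002 days before August 8, 1922:
Day-of-year of August 24, 1911: 236.
Day-of-year of August 8, 1922: 220.
1911 has 365 days, so 365 − 236 = 129 days remain in 1911.
Full years 1912–1921: 7 common + 3 leap = 7×365 + 3×366 = 3653 days.
Total: 129 + 3653 + 220 = 4002 days.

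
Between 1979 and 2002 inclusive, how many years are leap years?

6

Years divisible by 4 in [1979, 2002]: 1980, 1984, 1988, 1992, 1996, 2000.
2000 is divisible by 400, so still leap.
No century exceptions apply. Count: 6.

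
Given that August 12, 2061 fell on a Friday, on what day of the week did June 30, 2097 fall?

Sunday

From August 12, 2061 to August 12, 2096: 35 years, of which 9 contain a Feb 29 — 26×365 + 9×366 = 12784 days.
August 2096: 31 − 12 = 19 days remain.
Then 9 full months totalling 273 days.
June 1–30, 2097: 30 days.
Residual: 322 days.
Total: 13106 days.
13106 mod 7 = 2, so 2 days after Friday is Sunday.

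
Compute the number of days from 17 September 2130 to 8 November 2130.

September 2130: 30 − 17 = 13 days remain.
Then October (31): 31 days.
November 1–8, 2130: 8 days.
Total: 13 + 31 + 8 = 52 days.

52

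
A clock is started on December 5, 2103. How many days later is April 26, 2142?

14022

From December 5, 2103 to December 5, 2141: 38 years, of which 10 contain a Feb 29 — 28×365 + 10×366 = 13880 days.
December 2141: 31 − 5 = 26 days remain.
Then January (31), February 2142 (28), March (31): 31 + 28 + 31 = 90 days.
April 1–26, 2142: 26 days.
Residual: 142 days.
Total: 14022 days.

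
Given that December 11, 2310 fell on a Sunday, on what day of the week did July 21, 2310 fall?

Thursday

Count forward from the earlier date (July 21, 2310) to the later (December 11, 2310):
July 2310: 31 − 21 = 10 days remain.
Then August (31), September (30), October (31), November (30): 31 + 30 + 31 + 30 = 122 days.
December 1–11, 2310: 11 days.
Total: 10 + 122 + 11 = 143 days.
143 mod 7 = 3, so 3 days before Sunday is Thursday.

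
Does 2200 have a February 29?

2200 is not a leap year (divisible by 100 but not 400).

No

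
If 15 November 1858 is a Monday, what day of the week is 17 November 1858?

Within November 1858: 17 − 15 = 2 days.
2 mod 7 = 2, so 2 days after Monday is Wednesday.

Wednesday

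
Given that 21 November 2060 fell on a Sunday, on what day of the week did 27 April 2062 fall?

Thursday

Day-of-year of November 21, 2060: 326.
Day-of-year of April 27, 2062: 117.
2060 has 366 days, so 366 − 326 = 40 days remain in 2060.
Full years: 2061: 365. Sum = 365.
Total: 40 + 365 + 117 = 522 days.
522 mod 7 = 4, so 4 days after Sunday is Thursday.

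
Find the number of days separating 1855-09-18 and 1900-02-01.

Day-of-year of September 18, 1855: 261.
Day-of-year of February 1, 1900: 32.
1855 has 365 days, so 365 − 261 = 104 days remain in 1855.
Full years 1856–1899: 33 common + 11 leap = 33×365 + 11×366 = 16071 days.
Total: 104 + 16071 + 32 = 16207 days.

16207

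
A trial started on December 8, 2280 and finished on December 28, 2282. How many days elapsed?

750

Day-of-year of December 8, 2280: 343.
Day-of-year of December 28, 2282: 362.
2280 has 366 days, so 366 − 343 = 23 days remain in 2280.
Full years: 2281: 365. Sum = 365.
Total: 23 + 365 + 362 = 750 days.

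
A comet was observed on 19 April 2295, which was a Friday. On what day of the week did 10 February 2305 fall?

Friday

Day-of-year of April 19, 2295: 109.
Day-of-year of February 10, 2305: 41.
2295 has 365 days, so 365 − 109 = 256 days remain in 2295.
Full years 2296–2304: 7 common + 2 leap = 7×365 + 2×366 = 3287 days.
Total: 256 + 3287 + 41 = 3584 days.
3584 is a multiple of 7, so 10 February 2305 falls on the same weekday: Friday.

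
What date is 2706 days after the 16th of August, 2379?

the 12th of January, 2387

Count 2706 days after August 16, 2379:
From August 16, 2379 to August 16, 2386: 7 years, of which 2 contain a Feb 29 — 5×365 + 2×366 = 2557 days.
August 2386: 31 − 16 = 15 days remain.
Then September (30), October (31), November (30), December (31): 30 + 31 + 30 + 31 = 122 days.
January 1–12, 2387: 12 days.
Residual: 149 days.
Total: 2706 days.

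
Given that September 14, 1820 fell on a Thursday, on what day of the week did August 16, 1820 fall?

Wednesday

Count forward from the earlier date (August 16, 1820) to the later (September 14, 1820):
August 1820: 31 − 16 = 15 days remain.
September 1–14, 1820: 14 days.
Total: 15 + 14 = 29 days.
29 mod 7 = 1, so 1 day before Thursday is Wednesday.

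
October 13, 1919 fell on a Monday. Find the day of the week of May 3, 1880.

Monday

Count forward from the earlier date (May 3, 1880) to the later (October 13, 1919):
Day-of-year of May 3, 1880: 124.
Day-of-year of October 13, 1919: 286.
1880 has 366 days, so 366 − 124 = 242 days remain in 1880.
Full years 1881–1918: 30 common + 8 leap = 30×365 + 8×366 = 13878 days.
Total: 242 + 13878 + 286 = 14406 days.
14406 is a multiple of 7, so May 3, 1880 falls on the same weekday: Monday.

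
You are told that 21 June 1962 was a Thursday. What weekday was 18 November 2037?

From June 21, 1962 to June 21, 2037: 75 years, of which 19 contain a Feb 29 — 56×365 + 19×366 = 27394 days.
(2000 is a leap year (divisible by 400).)
June 2037: 30 − 21 = 9 days remain.
Then July (31), August (31), September (30), October (31): 31 + 31 + 30 + 31 = 123 days.
November 1–18, 2037: 18 days.
Residual: 150 days.
Total: 27544 days.
27544 mod 7 = 6, so 6 days after Thursday is Wednesday.

Wednesday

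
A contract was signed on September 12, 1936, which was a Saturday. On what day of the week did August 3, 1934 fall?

Count forward from the earlier date (August 3, 1934) to the later (September 12, 1936):
Day-of-year of August 3, 1934: 215.
Day-of-year of September 12, 1936: 256.
1934 has 365 days, so 365 − 215 = 150 days remain in 1934.
Full years: 1935: 365. Sum = 365.
Total: 150 + 365 + 256 = 771 days.
771 mod 7 = 1, so 1 day before Saturday is Friday.

Friday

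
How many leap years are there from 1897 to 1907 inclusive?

1

Years divisible by 4 in [1897, 1907]: 1900, 1904.
Of these, 1900 is divisible by 100 but not 400, so not leap.
Leap years: 2 − 1 = 1.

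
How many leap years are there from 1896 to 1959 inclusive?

15

Years divisible by 4: 1896, 1900, …, 1956 — 16 in all.
Of these, 1900 is divisible by 100 but not 400, so not leap.
Leap years: 16 − 1 = 15.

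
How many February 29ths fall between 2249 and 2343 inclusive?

22

Years divisible by 4: 2252, 2256, …, 2340 — 23 in all.
Of these, 2300 is divisible by 100 but not 400, so not leap.
Leap years: 23 − 1 = 22.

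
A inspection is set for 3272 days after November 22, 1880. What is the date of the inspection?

November 7, 1889

Count 3272 days after November 22, 1880:
From November 22, 1880 to November 22, 1888: 8 years, of which 2 contain a Feb 29 — 6×365 + 2×366 = 2922 days.
November 1888: 30 − 22 = 8 days remain.
Then 11 full months totalling 335 days.
November 1–7, 1889: 7 days.
Residual: 350 days.
Total: 3272 days.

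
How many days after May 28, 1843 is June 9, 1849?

2204

May 28, 1843 → May 28, 1844: 366 days (1844 is a leap year).
May 28, 1844 → May 28, 1845: 365 days.
May 28, 1845 → May 28, 1846: 365 days.
May 28, 1846 → May 28, 1847: 365 days.
May 28, 1847 → May 28, 1848: 366 days (1848 is a leap year).
May 28, 1848 → May 28, 1849: 365 days.
May 1849: 31 − 28 = 3 days remain.
June 1–9, 1849: 9 days.
Residual: 12 days.
Total: 2204 days.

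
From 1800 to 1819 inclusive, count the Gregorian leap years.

4

Years divisible by 4 in [1800, 1819]: 1800, 1804, 1808, 1812, 1816.
Of these, 1800 is divisible by 100 but not 400, so not leap.
Leap years: 5 − 1 = 4.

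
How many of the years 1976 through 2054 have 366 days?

Years divisible by 4: 1976, 1980, …, 2052 — 20 in all.
2000 is divisible by 400, so still leap.
No century exceptions apply. Count: 20.

20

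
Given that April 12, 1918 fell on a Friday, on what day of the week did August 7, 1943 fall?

From April 12, 1918 to April 12, 1943: 25 years, of which 6 contain a Feb 29 — 19×365 + 6×366 = 9131 days.
April 1943: 30 − 12 = 18 days remain.
Then May (31), June (30), July (31): 31 + 30 + 31 = 92 days.
August 1–7, 1943: 7 days.
Residual: 117 days.
Total: 9248 days.
9248 mod 7 = 1, so 1 day after Friday is Saturday.

Saturday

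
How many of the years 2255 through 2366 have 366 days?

Years divisible by 4: 2256, 2260, …, 2364 — 28 in all.
Of these, 2300 is divisible by 100 but not 400, so not leap.
Leap years: 28 − 1 = 27.

27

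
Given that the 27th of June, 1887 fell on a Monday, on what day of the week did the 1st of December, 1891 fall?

Tuesday

Day-of-year of June 27, 1887: 178.
Day-of-year of December 1, 1891: 335.
1887 has 365 days, so 365 − 178 = 187 days remain in 1887.
Full years: 1888: 366; 1889: 365; 1890: 365. Sum = 1096.
Total: 187 + 1096 + 335 = 1618 days.
1618 mod 7 = 1, so 1 day after Monday is Tuesday.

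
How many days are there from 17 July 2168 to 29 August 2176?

2965

From July 17, 2168 to July 17, 2176: 8 years, of which 2 contain a Feb 29 — 6×365 + 2×366 = 2922 days.
July 2176: 31 − 17 = 14 days remain.
August 1–29, 2176: 29 days.
Residual: 43 days.
Total: 2965 days.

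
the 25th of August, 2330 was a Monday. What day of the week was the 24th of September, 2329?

Count forward from the earlier date (September 24, 2329) to the later (August 25, 2330):
Day-of-year of September 24, 2329: 267.
Day-of-year of August 25, 2330: 237.
2329 has 365 days, so 365 − 267 = 98 days remain in 2329.
Total: 98 + 237 = 335 days.
335 mod 7 = 6, so 6 days before Monday is Tuesday.

Tuesday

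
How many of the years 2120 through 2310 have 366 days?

46

Years divisible by 4: 2120, 2124, …, 2308 — 48 in all.
Of these, 2200, 2300 are divisible by 100 but not 400, so not leap.
Leap years: 48 − 2 = 46.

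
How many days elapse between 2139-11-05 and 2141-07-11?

614

Day-of-year of November 5, 2139: 309.
Day-of-year of July 11, 2141: 192.
2139 has 365 days, so 365 − 309 = 56 days remain in 2139.
Full years: 2140: 366. Sum = 366.
Total: 56 + 366 + 192 = 614 days.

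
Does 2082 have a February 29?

No

2082 is not a leap year.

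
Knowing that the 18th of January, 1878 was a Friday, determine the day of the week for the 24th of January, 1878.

Thursday

Within January 1878: 24 − 18 = 6 days.
6 mod 7 = 6, so 6 days after Friday is Thursday.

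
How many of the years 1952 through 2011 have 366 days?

Years divisible by 4: 1952, 1956, …, 2008 — 15 in all.
2000 is divisible by 400, so still leap.
No century exceptions apply. Count: 15.

15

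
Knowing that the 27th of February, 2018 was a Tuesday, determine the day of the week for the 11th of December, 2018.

Tuesday

February 2018: 28 − 27 = 1 day remains (2018 is not a leap year, so February has 28 days).
Then 9 full months totalling 275 days.
December 1–11, 2018: 11 days.
Total: 1 + 275 + 11 = 287 days.
287 is a multiple of 7, so the 11th of December, 2018 falls on the same weekday: Tuesday.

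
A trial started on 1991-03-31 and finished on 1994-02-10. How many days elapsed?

1047

March 31, 1991 → March 31, 1992: 366 days (1992 is a leap year).
March 31, 1992 → March 31, 1993: 365 days.
March 1993: 31 − 31 = 0 days remain.
Then 10 full months totalling 306 days.
February 1–10, 1994: 10 days (1994 is not a leap year).
Residual: 316 days.
Total: 1047 days.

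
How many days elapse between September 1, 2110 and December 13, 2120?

3756

Day-of-year of September 1, 2110: 244.
Day-of-year of December 13, 2120: 348.
2110 has 365 days, so 365 − 244 = 121 days remain in 2110.
Full years 2111–2119: 7 common + 2 leap = 7×365 + 2×366 = 3287 days.
Total: 121 + 3287 + 348 = 3756 days.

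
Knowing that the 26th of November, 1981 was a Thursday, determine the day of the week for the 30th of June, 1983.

November 1981: 30 − 26 = 4 days remain.
Then 18 full months totalling 547 days.
June 1–30, 1983: 30 days.
Total: 4 + 547 + 30 = 581 days.
581 is a multiple of 7, so the 30th of June, 1983 falls on the same weekday: Thursday.

Thursday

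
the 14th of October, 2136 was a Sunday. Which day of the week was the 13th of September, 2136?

Count forward from the earlier date (September 13, 2136) to the later (October 14, 2136):
September 2136: 30 − 13 = 17 days remain.
October 1–14, 2136: 14 days.
Total: 17 + 14 = 31 days.
31 mod 7 = 3, so 3 days before Sunday is Thursday.

Thursday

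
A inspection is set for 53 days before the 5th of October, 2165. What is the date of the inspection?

the 13th of August, 2165

Count 53 days before October 5, 2165:
August 2165: 31 − 13 = 18 days remain.
Then September (30): 30 days.
October 1–5, 2165: 5 days.
Total: 18 + 30 + 5 = 53 days.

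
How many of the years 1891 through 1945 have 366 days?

13

Years divisible by 4: 1892, 1896, …, 1944 — 14 in all.
Of these, 1900 is divisible by 100 but not 400, so not leap.
Leap years: 14 − 1 = 13.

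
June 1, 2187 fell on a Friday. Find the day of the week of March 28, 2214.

Day-of-year of June 1, 2187: 152.
Day-of-year of March 28, 2214: 87.
2187 has 365 days, so 365 − 152 = 213 days remain in 2187.
Full years 2188–2213: 20 common + 6 leap = 20×365 + 6×366 = 9496 days.
Total: 213 + 9496 + 87 = 9796 days.
9796 mod 7 = 3, so 3 days after Friday is Monday.

Monday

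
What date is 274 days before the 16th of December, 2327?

the 17th of March, 2327

Count 274 days before December 16, 2327:
March 2327: 31 − 17 = 14 days remain.
Then April (30), May (31), June (30), July (31), August (31), September (30), October (31), November (30): 30 + 31 + 30 + 31 + 31 + 30 + 31 + 30 = 244 days.
December 1–16, 2327: 16 days.
Total: 14 + 244 + 16 = 274 days.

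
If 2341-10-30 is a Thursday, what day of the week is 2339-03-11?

Saturday

Count forward from the earlier date (March 11, 2339) to the later (October 30, 2341):
Day-of-year of March 11, 2339: 70.
Day-of-year of October 30, 2341: 303.
2339 has 365 days, so 365 − 70 = 295 days remain in 2339.
Full years: 2340: 366. Sum = 366.
Total: 295 + 366 + 303 = 964 days.
964 mod 7 = 5, so 5 days before Thursday is Saturday.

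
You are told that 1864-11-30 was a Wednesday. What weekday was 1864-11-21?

Monday

Count forward from the earlier date (November 21, 1864) to the later (November 30, 1864):
Within November 1864: 30 − 21 = 9 days.
9 mod 7 = 2, so 2 days before Wednesday is Monday.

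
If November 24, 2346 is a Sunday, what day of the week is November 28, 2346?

Within November 2346: 28 − 24 = 4 days.
4 mod 7 = 4, so 4 days after Sunday is Thursday.

Thursday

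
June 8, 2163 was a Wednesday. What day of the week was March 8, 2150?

Count forward from the earlier date (March 8, 2150) to the later (June 8, 2163):
From March 8, 2150 to March 8, 2163: 13 years, of which 3 contain a Feb 29 — 10×365 + 3×366 = 4748 days.
March 2163: 31 − 8 = 23 days remain.
Then April (30), May (31): 30 + 31 = 61 days.
June 1–8, 2163: 8 days.
Residual: 92 days.
Total: 4840 days.
4840 mod 7 = 3, so 3 days before Wednesday is Sunday.

Sunday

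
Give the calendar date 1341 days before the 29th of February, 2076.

the 28th of June, 2072

Count 1341 days before February 29, 2076:
June 28, 2072 → June 28, 2073: 365 days.
June 28, 2073 → June 28, 2074: 365 days.
June 28, 2074 → June 28, 2075: 365 days.
June 2075: 30 − 28 = 2 days remain.
Then July (31), August (31), September (30), October (31), November (30), December (31), January (31): 31 + 31 + 30 + 31 + 30 + 31 + 31 = 215 days.
February 1–29, 2076: 29 days (2076 is a leap year).
Residual: 246 days.
Total: 1341 days.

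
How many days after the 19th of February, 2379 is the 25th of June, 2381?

February 19, 2379 → February 19, 2380: 365 days.
February 19, 2380 → February 19, 2381: 366 days (2380 is a leap year).
February 2381: 28 − 19 = 9 days remain (2381 is not a leap year, so February has 28 days).
Then March (31), April (30), May (31): 31 + 30 + 31 = 92 days.
June 1–25, 2381: 25 days.
Residual: 126 days.
Total: 857 days.

857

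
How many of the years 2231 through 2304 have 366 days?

Years divisible by 4: 2232, 2236, …, 2304 — 19 in all.
Of these, 2300 is divisible by 100 but not 400, so not leap.
Leap years: 19 − 1 = 18.

18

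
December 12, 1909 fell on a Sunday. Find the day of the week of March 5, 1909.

Friday

Count forward from the earlier date (March 5, 1909) to the later (December 12, 1909):
March 1909: 31 − 5 = 26 days remain.
Then April (30), May (31), June (30), July (31), August (31), September (30), October (31), November (30): 30 + 31 + 30 + 31 + 31 + 30 + 31 + 30 = 244 days.
December 1–12, 1909: 12 days.
Total: 26 + 244 + 12 = 282 days.
282 mod 7 = 2, so 2 days before Sunday is Friday.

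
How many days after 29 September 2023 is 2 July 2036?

4660

From September 29, 2023 to September 29, 2035: 12 years, of which 3 contain a Feb 29 — 9×365 + 3×366 = 4383 days.
September 2035: 30 − 29 = 1 day remains.
Then 9 full months totalling 274 days.
July 1–2, 2036: 2 days.
Residual: 277 days.
Total: 4660 days.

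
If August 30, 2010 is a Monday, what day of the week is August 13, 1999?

Friday

Count forward from the earlier date (August 13, 1999) to the later (August 30, 2010):
From August 13, 1999 to August 13, 2010: 11 years, of which 3 contain a Feb 29 — 8×365 + 3×366 = 4018 days.
(2000 is a leap year (divisible by 400).)
Within August 2010: 30 − 13 = 17 days.
Total: 4035 days.
4035 mod 7 = 3, so 3 days before Monday is Friday.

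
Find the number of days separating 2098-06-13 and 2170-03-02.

From June 13, 2098 to June 13, 2169: 71 years, of which 17 contain a Feb 29 — 54×365 + 17×366 = 25932 days.
(2100 is not a leap year (divisible by 100 but not 400).)
June 2169: 30 − 13 = 17 days remain.
Then July (31), August (31), September (30), October (31), November (30), December (31), January (31), February 2170 (28): 31 + 31 + 30 + 31 + 30 + 31 + 31 + 28 = 243 days.
March 1–2, 2170: 2 days.
Residual: 262 days.
Total: 26194 days.

26194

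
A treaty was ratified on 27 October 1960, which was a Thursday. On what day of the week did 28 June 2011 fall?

Tuesday

From October 27, 1960 to October 27, 2010: 50 years, of which 12 contain a Feb 29 — 38×365 + 12×366 = 18262 days.
(2000 is a leap year (divisible by 400).)
October 2010: 31 − 27 = 4 days remain.
Then November (30), December (31), January (31), February 2011 (28), March (31), April (30), May (31): 30 + 31 + 31 + 28 + 31 + 30 + 31 = 212 days.
June 1–28, 2011: 28 days.
Residual: 244 days.
Total: 18506 days.
18506 mod 7 = 5, so 5 days after Thursday is Tuesday.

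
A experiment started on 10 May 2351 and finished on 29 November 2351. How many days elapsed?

May 2351: 31 − 10 = 21 days remain.
Then June (30), July (31), August (31), September (30), October (31): 30 + 31 + 31 + 30 + 31 = 153 days.
November 1–29, 2351: 29 days.
Total: 21 + 153 + 29 = 203 days.

203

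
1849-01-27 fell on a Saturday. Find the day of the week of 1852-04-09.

Friday

January 27, 1849 → January 27, 1850: 365 days.
January 27, 1850 → January 27, 1851: 365 days.
January 27, 1851 → January 27, 1852: 365 days.
January 1852: 31 − 27 = 4 days remain.
Then February 1852 (29), March (31): 29 + 31 = 60 days.
April 1–9, 1852: 9 days.
Residual: 73 days.
Total: 1168 days.
1168 mod 7 = 6, so 6 days after Saturday is Friday.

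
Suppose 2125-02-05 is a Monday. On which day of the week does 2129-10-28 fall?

Day-of-year of February 5, 2125: 36.
Day-of-year of October 28, 2129: 301.
2125 has 365 days, so 365 − 36 = 329 days remain in 2125.
Full years: 2126: 365; 2127: 365; 2128: 366. Sum = 1096.
Total: 329 + 1096 + 301 = 1726 days.
1726 mod 7 = 4, so 4 days after Monday is Friday.

Friday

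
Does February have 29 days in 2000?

2000 is a leap year (divisible by 400).

Yes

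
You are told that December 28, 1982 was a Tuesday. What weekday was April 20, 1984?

Friday

December 28, 1982 → December 28, 1983: 365 days.
December 1983: 31 − 28 = 3 days remain.
Then January (31), February 1984 (29), March (31): 31 + 29 + 31 = 91 days.
April 1–20, 1984: 20 days.
Residual: 114 days.
Total: 479 days.
479 mod 7 = 3, so 3 days after Tuesday is Friday.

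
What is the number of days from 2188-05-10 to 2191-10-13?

May 10, 2188 → May 10, 2189: 365 days.
May 10, 2189 → May 10, 2190: 365 days.
May 10, 2190 → May 10, 2191: 365 days.
May 2191: 31 − 10 = 21 days remain.
Then June (30), July (31), August (31), September (30): 30 + 31 + 31 + 30 = 122 days.
October 1–13, 2191: 13 days.
Residual: 156 days.
Total: 1251 days.

1251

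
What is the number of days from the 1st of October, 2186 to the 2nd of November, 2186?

32

October 2186: 31 − 1 = 30 days remain.
November 1–2, 2186: 2 days.
Total: 30 + 2 = 32 days.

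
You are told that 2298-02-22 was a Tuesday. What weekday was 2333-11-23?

Thursday

From February 22, 2298 to February 22, 2333: 35 years, of which 8 contain a Feb 29 — 27×365 + 8×366 = 12783 days.
(2300 is not a leap year (divisible by 100 but not 400).)
February 2333: 28 − 22 = 6 days remain (2333 is not a leap year, so February has 28 days).
Then March (31), April (30), May (31), June (30), July (31), August (31), September (30), October (31): 31 + 30 + 31 + 30 + 31 + 31 + 30 + 31 = 245 days.
November 1–23, 2333: 23 days.
Residual: 274 days.
Total: 13057 days.
13057 mod 7 = 2, so 2 days after Tuesday is Thursday.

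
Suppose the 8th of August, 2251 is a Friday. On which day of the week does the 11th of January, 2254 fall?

Day-of-year of August 8, 2251: 220.
Day-of-year of January 11, 2254: 11.
2251 has 365 days, so 365 − 220 = 145 days remain in 2251.
Full years: 2252: 366; 2253: 365. Sum = 731.
Total: 145 + 731 + 11 = 887 days.
887 mod 7 = 5, so 5 days after Friday is Wednesday.

Wednesday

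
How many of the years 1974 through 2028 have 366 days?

14

Years divisible by 4: 1976, 1980, …, 2028 — 14 in all.
2000 is divisible by 400, so still leap.
No century exceptions apply. Count: 14.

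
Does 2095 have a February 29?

2095 is not a leap year.

No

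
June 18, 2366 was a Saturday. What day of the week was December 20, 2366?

June 2366: 30 − 18 = 12 days remain.
Then July (31), August (31), September (30), October (31), November (30): 31 + 31 + 30 + 31 + 30 = 153 days.
December 1–20, 2366: 20 days.
Total: 12 + 153 + 20 = 185 days.
185 mod 7 = 3, so 3 days after Saturday is Tuesday.

Tuesday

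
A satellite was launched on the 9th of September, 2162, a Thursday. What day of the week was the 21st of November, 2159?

Wednesday

Count forward from the earlier date (November 21, 2159) to the later (September 9, 2162):
Day-of-year of November 21, 2159: 325.
Day-of-year of September 9, 2162: 252.
2159 has 365 days, so 365 − 325 = 40 days remain in 2159.
Full years: 2160: 366; 2161: 365. Sum = 731.
Total: 40 + 731 + 252 = 1023 days.
1023 mod 7 = 1, so 1 day before Thursday is Wednesday.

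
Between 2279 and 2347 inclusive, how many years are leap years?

Years divisible by 4: 2280, 2284, …, 2344 — 17 in all.
Of these, 2300 is divisible by 100 but not 400, so not leap.
Leap years: 17 − 1 = 16.

16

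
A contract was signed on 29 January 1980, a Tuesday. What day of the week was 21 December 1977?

Wednesday

Count forward from the earlier date (December 21, 1977) to the later (January 29, 1980):
Day-of-year of December 21, 1977: 355.
Day-of-year of January 29, 1980: 29.
1977 has 365 days, so 365 − 355 = 10 days remain in 1977.
Full years: 1978: 365; 1979: 365. Sum = 730.
Total: 10 + 730 + 29 = 769 days.
769 mod 7 = 6, so 6 days before Tuesday is Wednesday.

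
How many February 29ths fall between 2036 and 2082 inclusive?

Years divisible by 4 in [2036, 2082]: 2036, 2040, 2044, 2048, 2052, 2056, 2060, 2064, 2068, 2072, 2076, 2080.
No century exceptions apply. Count: 12.

12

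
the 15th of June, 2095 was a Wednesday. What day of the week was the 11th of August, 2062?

Count forward from the earlier date (August 11, 2062) to the later (June 15, 2095):
From August 11, 2062 to August 11, 2094: 32 years, of which 8 contain a Feb 29 — 24×365 + 8×366 = 11688 days.
August 2094: 31 − 11 = 20 days remain.
Then 9 full months totalling 273 days.
June 1–15, 2095: 15 days.
Residual: 308 days.
Total: 11996 days.
11996 mod 7 = 5, so 5 days before Wednesday is Friday.

Friday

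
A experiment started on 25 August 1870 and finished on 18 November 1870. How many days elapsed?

August 1870: 31 − 25 = 6 days remain.
Then September (30), October (31): 30 + 31 = 61 days.
November 1–18, 1870: 18 days.
Total: 6 + 61 + 18 = 85 days.

85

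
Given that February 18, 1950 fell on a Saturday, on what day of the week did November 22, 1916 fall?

Wednesday

Count forward from the earlier date (November 22, 1916) to the later (February 18, 1950):
From November 22, 1916 to November 22, 1949: 33 years, of which 8 contain a Feb 29 — 25×365 + 8×366 = 12053 days.
November 1949: 30 − 22 = 8 days remain.
Then December (31), January (31): 31 + 31 = 62 days.
February 1–18, 1950: 18 days (1950 is not a leap year).
Residual: 88 days.
Total: 12141 days.
12141 mod 7 = 3, so 3 days before Saturday is Wednesday.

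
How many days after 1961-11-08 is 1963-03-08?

November 1961: 30 − 8 = 22 days remain.
Then 15 full months totalling 455 days.
March 1–8, 1963: 8 days.
Total: 22 + 455 + 8 = 485 days.

485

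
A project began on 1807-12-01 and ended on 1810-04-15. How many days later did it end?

December 1, 1807 → December 1, 1808: 366 days (1808 is a leap year).
December 1, 1808 → December 1, 1809: 365 days.
December 1809: 31 − 1 = 30 days remain.
Then January (31), February 1810 (28), March (31): 31 + 28 + 31 = 90 days.
April 1–15, 1810: 15 days.
Residual: 135 days.
Total: 866 days.

866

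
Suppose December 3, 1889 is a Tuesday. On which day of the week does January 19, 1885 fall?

Count forward from the earlier date (January 19, 1885) to the later (December 3, 1889):
Day-of-year of January 19, 1885: 19.
Day-of-year of December 3, 1889: 337.
1885 has 365 days, so 365 − 19 = 346 days remain in 1885.
Full years: 1886: 365; 1887: 365; 1888: 366. Sum = 1096.
Total: 346 + 1096 + 337 = 1779 days.
1779 mod 7 = 1, so 1 day before Tuesday is Monday.

Monday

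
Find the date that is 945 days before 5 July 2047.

2 December 2044

Count 945 days before July 5, 2047:
Day-of-year of December 2, 2044: 337.
Day-of-year of July 5, 2047: 186.
2044 has 366 days, so 366 − 337 = 29 days remain in 2044.
Full years: 2045: 365; 2046: 365. Sum = 730.
Total: 29 + 730 + 186 = 945 days.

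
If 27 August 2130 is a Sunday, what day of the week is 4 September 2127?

Count forward from the earlier date (September 4, 2127) to the later (August 27, 2130):
September 4, 2127 → September 4, 2128: 366 days (2128 is a leap year).
September 4, 2128 → September 4, 2129: 365 days.
September 2129: 30 − 4 = 26 days remain.
Then 10 full months totalling 304 days.
August 1–27, 2130: 27 days.
Residual: 357 days.
Total: 1088 days.
1088 mod 7 = 3, so 3 days before Sunday is Thursday.

Thursday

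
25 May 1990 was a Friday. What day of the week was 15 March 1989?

Wednesday

Count forward from the earlier date (March 15, 1989) to the later (May 25, 1990):
Day-of-year of March 15, 1989: 74.
Day-of-year of May 25, 1990: 145.
1989 has 365 days, so 365 − 74 = 291 days remain in 1989.
Total: 291 + 145 = 436 days.
436 mod 7 = 2, so 2 days before Friday is Wednesday.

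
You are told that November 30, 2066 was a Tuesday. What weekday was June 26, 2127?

Thursday

Day-of-year of November 30, 2066: 334.
Day-of-year of June 26, 2127: 177.
2066 has 365 days, so 365 − 334 = 31 days remain in 2066.
Full years 2067–2126: 46 common + 14 leap = 46×365 + 14×366 = 21914 days.
Total: 31 + 21914 + 177 = 22122 days.
22122 mod 7 = 2, so 2 days after Tuesday is Thursday.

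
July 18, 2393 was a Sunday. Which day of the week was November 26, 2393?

Friday

July 2393: 31 − 18 = 13 days remain.
Then August (31), September (30), October (31): 31 + 30 + 31 = 92 days.
November 1–26, 2393: 26 days.
Total: 13 + 92 + 26 = 131 days.
131 mod 7 = 5, so 5 days after Sunday is Friday.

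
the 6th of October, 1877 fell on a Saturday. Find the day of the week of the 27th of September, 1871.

Wednesday

Count forward from the earlier date (September 27, 1871) to the later (October 6, 1877):
Day-of-year of September 27, 1871: 270.
Day-of-year of October 6, 1877: 279.
1871 has 365 days, so 365 − 270 = 95 days remain in 1871.
Full years: 1872: 366; 1873: 365; 1874: 365; 1875: 365; 1876: 366. Sum = 1827.
Total: 95 + 1827 + 279 = 2201 days.
2201 mod 7 = 3, so 3 days before Saturday is Wednesday.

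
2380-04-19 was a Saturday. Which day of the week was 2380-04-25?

Within April 2380: 25 − 19 = 6 days.
6 mod 7 = 6, so 6 days after Saturday is Friday.

Friday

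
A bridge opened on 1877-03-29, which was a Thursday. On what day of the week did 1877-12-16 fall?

March 1877: 31 − 29 = 2 days remain.
Then April (30), May (31), June (30), July (31), August (31), September (30), October (31), November (30): 30 + 31 + 30 + 31 + 31 + 30 + 31 + 30 = 244 days.
December 1–16, 1877: 16 days.
Total: 2 + 244 + 16 = 262 days.
262 mod 7 = 3, so 3 days after Thursday is Sunday.

Sunday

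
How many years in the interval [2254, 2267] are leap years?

3

Years divisible by 4 in [2254, 2267]: 2256, 2260, 2264.
No century exceptions apply. Count: 3.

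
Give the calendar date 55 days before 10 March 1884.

15 January 1884

Count 55 days before March 10, 1884:
January 1884: 31 − 15 = 16 days remain.
Then February 1884 (29): 29 days.
March 1–10, 1884: 10 days.
Total: 16 + 29 + 10 = 55 days.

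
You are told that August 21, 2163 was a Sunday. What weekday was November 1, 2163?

Tuesday

August 2163: 31 − 21 = 10 days remain.
Then September (30), October (31): 30 + 31 = 61 days.
November 1, 2163: 1 day.
Total: 10 + 61 + 1 = 72 days.
72 mod 7 = 2, so 2 days after Sunday is Tuesday.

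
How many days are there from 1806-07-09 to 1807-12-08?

July 1806: 31 − 9 = 22 days remain.
Then 16 full months totalling 487 days.
December 1–8, 1807: 8 days.
Total: 22 + 487 + 8 = 517 days.

517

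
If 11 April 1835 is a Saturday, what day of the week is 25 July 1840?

Saturday

April 11, 1835 → April 11, 1836: 366 days (1836 is a leap year).
April 11, 1836 → April 11, 1837: 365 days.
April 11, 1837 → April 11, 1838: 365 days.
April 11, 1838 → April 11, 1839: 365 days.
April 11, 1839 → April 11, 1840: 366 days (1840 is a leap year).
April 1840: 30 − 11 = 19 days remain.
Then May (31), June (30): 31 + 30 = 61 days.
July 1–25, 1840: 25 days.
Residual: 105 days.
Total: 1932 days.
1932 is a multiple of 7, so 25 July 1840 falls on the same weekday: Saturday.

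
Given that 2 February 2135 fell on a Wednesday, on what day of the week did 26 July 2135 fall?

February 2135: 28 − 2 = 26 days remain (2135 is not a leap year, so February has 28 days).
Then March (31), April (30), May (31), June (30): 31 + 30 + 31 + 30 = 122 days.
July 1–26, 2135: 26 days.
Total: 26 + 122 + 26 = 174 days.
174 mod 7 = 6, so 6 days after Wednesday is Tuesday.

Tuesday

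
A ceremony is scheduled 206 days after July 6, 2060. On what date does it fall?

January 28, 2061

Count 206 days after July 6, 2060:
July 2060: 31 − 6 = 25 days remain.
Then August (31), September (30), October (31), November (30), December (31): 31 + 30 + 31 + 30 + 31 = 153 days.
January 1–28, 2061: 28 days.
Total: 25 + 153 + 28 = 206 days.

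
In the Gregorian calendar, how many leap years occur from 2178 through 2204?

Years divisible by 4 in [2178, 2204]: 2180, 2184, 2188, 2192, 2196, 2200, 2204.
Of these, 2200 is divisible by 100 but not 400, so not leap.
Leap years: 7 − 1 = 6.

6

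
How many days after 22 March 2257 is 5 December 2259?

988

March 22, 2257 → March 22, 2258: 365 days.
March 22, 2258 → March 22, 2259: 365 days.
March 2259: 31 − 22 = 9 days remain.
Then April (30), May (31), June (30), July (31), August (31), September (30), October (31), November (30): 30 + 31 + 30 + 31 + 31 + 30 + 31 + 30 = 244 days.
December 1–5, 2259: 5 days.
Residual: 258 days.
Total: 988 days.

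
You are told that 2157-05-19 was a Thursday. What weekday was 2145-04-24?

Count forward from the earlier date (April 24, 2145) to the later (May 19, 2157):
Day-of-year of April 24, 2145: 114.
Day-of-year of May 19, 2157: 139.
2145 has 365 days, so 365 − 114 = 251 days remain in 2145.
Full years 2146–2156: 8 common + 3 leap = 8×365 + 3×366 = 4018 days.
Total: 251 + 4018 + 139 = 4408 days.
4408 mod 7 = 5, so 5 days before Thursday is Saturday.

Saturday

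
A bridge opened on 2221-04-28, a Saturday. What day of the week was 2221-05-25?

Friday

April 2221: 30 − 28 = 2 days remain.
May 1–25, 2221: 25 days.
Total: 2 + 25 = 27 days.
27 mod 7 = 6, so 6 days after Saturday is Friday.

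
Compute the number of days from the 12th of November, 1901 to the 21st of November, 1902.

374

November 12, 1901 → November 12, 1902: 365 days.
Within November 1902: 21 − 12 = 9 days.
Total: 374 days.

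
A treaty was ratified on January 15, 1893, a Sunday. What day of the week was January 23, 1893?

Monday

Within January 1893: 23 − 15 = 8 days.
8 mod 7 = 1, so 1 day after Sunday is Monday.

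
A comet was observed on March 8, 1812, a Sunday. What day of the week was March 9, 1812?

Monday

Within March 1812: 9 − 8 = 1 day.
1 mod 7 = 1, so 1 day after Sunday is Monday.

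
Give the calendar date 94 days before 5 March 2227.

1 December 2226

Count 94 days before March 5, 2227:
Day-of-year of December 1, 2226: 335.
Day-of-year of March 5, 2227: 64.
2226 has 365 days, so 365 − 335 = 30 days remain in 2226.
Total: 30 + 64 = 94 days.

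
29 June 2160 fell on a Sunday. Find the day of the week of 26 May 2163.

Thursday

Day-of-year of June 29, 2160: 181.
Day-of-year of May 26, 2163: 146.
2160 has 366 days, so 366 − 181 = 185 days remain in 2160.
Full years: 2161: 365; 2162: 365. Sum = 730.
Total: 185 + 730 + 146 = 1061 days.
1061 mod 7 = 4, so 4 days after Sunday is Thursday.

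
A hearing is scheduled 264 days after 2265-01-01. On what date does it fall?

2265-09-22

Count 264 days after January 1, 2265:
January 2265: 31 − 1 = 30 days remain.
Then February 2265 (28), March (31), April (30), May (31), June (30), July (31), August (31): 28 + 31 + 30 + 31 + 30 + 31 + 31 = 212 days.
September 1–22, 2265: 22 days.
Total: 30 + 212 + 22 = 264 days.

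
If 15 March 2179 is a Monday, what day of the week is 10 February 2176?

Count forward from the earlier date (February 10, 2176) to the later (March 15, 2179):
Day-of-year of February 10, 2176: 41.
Day-of-year of March 15, 2179: 74.
2176 has 366 days, so 366 − 41 = 325 days remain in 2176.
Full years: 2177: 365; 2178: 365. Sum = 730.
Total: 325 + 730 + 74 = 1129 days.
1129 mod 7 = 2, so 2 days before Monday is Saturday.

Saturday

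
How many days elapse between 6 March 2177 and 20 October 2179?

March 6, 2177 → March 6, 2178: 365 days.
March 6, 2178 → March 6, 2179: 365 days.
March 2179: 31 − 6 = 25 days remain.
Then April (30), May (31), June (30), July (31), August (31), September (30): 30 + 31 + 30 + 31 + 31 + 30 = 183 days.
October 1–20, 2179: 20 days.
Residual: 228 days.
Total: 958 days.

958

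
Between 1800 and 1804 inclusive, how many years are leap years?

Years divisible by 4 in [1800, 1804]: 1800, 1804.
Of these, 1800 is divisible by 100 but not 400, so not leap.
Leap years: 2 − 1 = 1.

1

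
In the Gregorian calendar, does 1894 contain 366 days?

1894 is not a leap year.

No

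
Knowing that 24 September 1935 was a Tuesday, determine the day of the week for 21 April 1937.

Wednesday

September 1935: 30 − 24 = 6 days remain.
Then 18 full months totalling 548 days.
April 1–21, 1937: 21 days.
Total: 6 + 548 + 21 = 575 days.
575 mod 7 = 1, so 1 day after Tuesday is Wednesday.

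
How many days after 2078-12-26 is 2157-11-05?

28803

Day-of-year of December 26, 2078: 360.
Day-of-year of November 5, 2157: 309.
2078 has 365 days, so 365 − 360 = 5 days remain in 2078.
Full years 2079–2156: 59 common + 19 leap = 59×365 + 19×366 = 28489 days.
Total: 5 + 28489 + 309 = 28803 days.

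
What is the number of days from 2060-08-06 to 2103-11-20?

Day-of-year of August 6, 2060: 219.
Day-of-year of November 20, 2103: 324.
2060 has 366 days, so 366 − 219 = 147 days remain in 2060.
Full years 2061–2102: 33 common + 9 leap = 33×365 + 9×366 = 15339 days.
Total: 147 + 15339 + 324 = 15810 days.

15810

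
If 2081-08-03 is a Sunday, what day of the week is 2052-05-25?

Saturday

Count forward from the earlier date (May 25, 2052) to the later (August 3, 2081):
Day-of-year of May 25, 2052: 146.
Day-of-year of August 3, 2081: 215.
2052 has 366 days, so 366 − 146 = 220 days remain in 2052.
Full years 2053–2080: 21 common + 7 leap = 21×365 + 7×366 = 10227 days.
Total: 220 + 10227 + 215 = 10662 days.
10662 mod 7 = 1, so 1 day before Sunday is Saturday.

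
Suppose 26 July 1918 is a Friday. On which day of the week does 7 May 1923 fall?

July 26, 1918 → July 26, 1919: 365 days.
July 26, 1919 → July 26, 1920: 366 days (1920 is a leap year).
July 26, 1920 → July 26, 1921: 365 days.
July 26, 1921 → July 26, 1922: 365 days.
July 1922: 31 − 26 = 5 days remain.
Then 9 full months totalling 273 days.
May 1–7, 1923: 7 days.
Residual: 285 days.
Total: 1746 days.
1746 mod 7 = 3, so 3 days after Friday is Monday.

Monday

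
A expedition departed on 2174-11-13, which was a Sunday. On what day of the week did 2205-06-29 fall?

From November 13, 2174 to November 13, 2204: 30 years, of which 7 contain a Feb 29 — 23×365 + 7×366 = 10957 days.
(2200 is not a leap year (divisible by 100 but not 400).)
November 2204: 30 − 13 = 17 days remain.
Then December (31), January (31), February 2205 (28), March (31), April (30), May (31): 31 + 31 + 28 + 31 + 30 + 31 = 182 days.
June 1–29, 2205: 29 days.
Residual: 228 days.
Total: 11185 days.
11185 mod 7 = 6, so 6 days after Sunday is Saturday.

Saturday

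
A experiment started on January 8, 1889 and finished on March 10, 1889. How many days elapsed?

January 1889: 31 − 8 = 23 days remain.
Then February 1889 (28): 28 days.
March 1–10, 1889: 10 days.
Total: 23 + 28 + 10 = 61 days.

61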